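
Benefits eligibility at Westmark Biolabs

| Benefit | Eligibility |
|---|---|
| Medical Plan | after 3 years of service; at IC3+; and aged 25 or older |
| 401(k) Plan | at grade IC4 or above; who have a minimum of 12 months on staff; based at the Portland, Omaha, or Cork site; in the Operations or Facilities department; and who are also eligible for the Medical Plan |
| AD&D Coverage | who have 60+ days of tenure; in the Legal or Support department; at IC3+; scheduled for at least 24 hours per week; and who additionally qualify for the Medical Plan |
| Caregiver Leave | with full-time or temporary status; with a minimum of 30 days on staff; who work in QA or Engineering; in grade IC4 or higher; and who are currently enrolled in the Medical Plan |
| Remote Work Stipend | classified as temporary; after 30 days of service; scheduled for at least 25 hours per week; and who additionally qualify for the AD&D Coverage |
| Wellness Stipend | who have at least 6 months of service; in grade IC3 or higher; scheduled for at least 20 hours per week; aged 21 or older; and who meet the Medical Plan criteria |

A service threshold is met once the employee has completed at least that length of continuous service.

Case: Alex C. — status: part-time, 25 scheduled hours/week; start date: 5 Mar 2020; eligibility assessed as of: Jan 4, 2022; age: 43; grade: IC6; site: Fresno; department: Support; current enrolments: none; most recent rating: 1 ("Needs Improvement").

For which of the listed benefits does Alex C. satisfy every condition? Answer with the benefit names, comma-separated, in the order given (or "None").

None

Service from 5 Mar 2020 to Jan 4, 2022: 670 days.
Medical Plan — service 670 days < 3 years (≈1095 days) ✗ → not eligible.
401(k) Plan — grade IC6 ≥ IC4 ✓; service 670 days ≥ 12 months (≈360 days) ✓; site Fresno ✗ (not Portland, Omaha, or Cork) → not eligible.
AD&D Coverage — service 670 days ≥ 60 days ✓; dept Support ✓; grade IC6 ≥ IC3 ✓; 25 hrs/wk ≥ 24 ✓; not eligible for Medical Plan ✗ → not eligible.
Caregiver Leave — status part-time ✗ (requires full-time or temporary) → not eligible.
Remote Work Stipend — status part-time ✗ (requires temporary) → not eligible.
Wellness Stipend — service 670 days ≥ 6 months (≈180 days) ✓; grade IC6 ≥ IC3 ✓; 25 hrs/wk ≥ 20 ✓; age 43 ≥ 21 ✓; not eligible for Medical Plan ✗ → not eligible.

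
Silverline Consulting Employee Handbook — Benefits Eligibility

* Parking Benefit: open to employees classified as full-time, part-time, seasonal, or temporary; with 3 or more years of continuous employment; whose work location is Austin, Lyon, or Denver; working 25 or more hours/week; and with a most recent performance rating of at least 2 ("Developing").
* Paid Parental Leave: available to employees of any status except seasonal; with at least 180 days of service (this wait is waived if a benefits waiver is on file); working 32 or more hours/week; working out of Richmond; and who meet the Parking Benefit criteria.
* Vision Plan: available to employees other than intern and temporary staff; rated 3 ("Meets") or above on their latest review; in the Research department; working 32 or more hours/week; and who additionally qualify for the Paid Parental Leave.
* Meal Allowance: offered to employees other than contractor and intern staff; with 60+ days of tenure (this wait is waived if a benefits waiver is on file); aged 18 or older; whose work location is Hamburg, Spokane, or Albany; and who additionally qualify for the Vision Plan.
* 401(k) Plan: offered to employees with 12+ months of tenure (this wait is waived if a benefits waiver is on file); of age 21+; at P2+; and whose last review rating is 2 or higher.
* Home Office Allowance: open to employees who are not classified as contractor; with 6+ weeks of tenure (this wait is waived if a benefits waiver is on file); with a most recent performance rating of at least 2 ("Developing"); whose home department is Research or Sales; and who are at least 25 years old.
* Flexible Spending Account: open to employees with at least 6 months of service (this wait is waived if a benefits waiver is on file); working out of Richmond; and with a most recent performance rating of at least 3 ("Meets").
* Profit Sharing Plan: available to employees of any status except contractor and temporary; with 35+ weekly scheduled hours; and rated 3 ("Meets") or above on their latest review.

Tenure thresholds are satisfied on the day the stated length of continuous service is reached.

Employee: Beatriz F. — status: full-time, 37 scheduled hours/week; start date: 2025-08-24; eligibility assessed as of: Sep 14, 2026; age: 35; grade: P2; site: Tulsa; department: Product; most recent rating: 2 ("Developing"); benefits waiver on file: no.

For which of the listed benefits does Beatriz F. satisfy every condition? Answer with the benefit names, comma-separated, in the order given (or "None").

401(k) Plan

Service from 2025-08-24 to Sep 14, 2026: 386 days.
Parking Benefit — status full-time ✓; service 386 days < 3 years (≈1095 days) ✗ → not eligible.
Paid Parental Leave — status full-time ✓ (not excluded); no waiver, service 386 days ≥ 180 days ✓; 37 hrs/wk ≥ 32 ✓; site Tulsa ✗ (not Richmond) → not eligible.
Vision Plan — status full-time ✓ (not excluded); rating 2 < 3 ✗ → not eligible.
Meal Allowance — status full-time ✓ (not excluded); no waiver, service 386 days ≥ 60 days ✓; age 35 ≥ 18 ✓; site Tulsa ✗ (not Hamburg, Spokane, or Albany) → not eligible.
401(k) Plan — no waiver, service 386 days ≥ 12 months (≈360 days) ✓; age 35 ≥ 21 ✓; grade P2 ≥ P2 ✓; rating 2 ≥ 2 ✓ → eligible.
Home Office Allowance — status full-time ✓ (not excluded); no waiver, service 386 days ≥ 6 weeks (≈42 days) ✓; rating 2 ≥ 2 ✓; dept Product ✗ → not eligible.
Flexible Spending Account — no waiver, service 386 days ≥ 6 months (≈180 days) ✓; site Tulsa ✗ (not Richmond) → not eligible.
Profit Sharing Plan — status full-time ✓ (not excluded); 37 hrs/wk ≥ 35 ✓; rating 2 < 3 ✗ → not eligible.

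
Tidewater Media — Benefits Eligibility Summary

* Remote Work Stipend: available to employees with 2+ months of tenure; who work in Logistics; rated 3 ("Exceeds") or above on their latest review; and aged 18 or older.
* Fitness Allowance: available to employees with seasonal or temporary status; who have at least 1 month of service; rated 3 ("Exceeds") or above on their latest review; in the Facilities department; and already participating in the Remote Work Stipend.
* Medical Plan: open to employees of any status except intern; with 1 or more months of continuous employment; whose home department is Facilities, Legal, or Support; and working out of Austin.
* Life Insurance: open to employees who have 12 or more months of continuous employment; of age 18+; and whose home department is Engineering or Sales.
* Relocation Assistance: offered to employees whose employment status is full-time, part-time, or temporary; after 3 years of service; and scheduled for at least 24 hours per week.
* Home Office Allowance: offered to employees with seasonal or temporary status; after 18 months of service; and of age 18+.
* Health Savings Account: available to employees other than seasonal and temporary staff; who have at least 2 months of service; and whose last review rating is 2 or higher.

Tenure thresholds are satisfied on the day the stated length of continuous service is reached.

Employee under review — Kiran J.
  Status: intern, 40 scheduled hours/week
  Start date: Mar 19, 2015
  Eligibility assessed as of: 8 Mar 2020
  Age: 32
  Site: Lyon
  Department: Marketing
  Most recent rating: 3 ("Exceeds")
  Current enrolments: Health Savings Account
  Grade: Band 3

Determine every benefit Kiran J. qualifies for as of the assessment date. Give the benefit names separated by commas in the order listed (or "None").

Health Savings Account

Service from Mar 19, 2015 to 8 Mar 2020: 1816 days.
Remote Work Stipend — service 1816 days ≥ 2 months (≈60 days) ✓; dept Marketing ✗ → not eligible.
Fitness Allowance — status intern ✗ (requires seasonal or temporary) → not eligible.
Medical Plan — status intern ✗ (excluded) → not eligible.
Life Insurance — service 1816 days ≥ 12 months (≈360 days) ✓; age 32 ≥ 18 ✓; dept Marketing ✗ → not eligible.
Relocation Assistance — status intern ✗ (requires full-time, part-time, or temporary) → not eligible.
Home Office Allowance — status intern ✗ (requires seasonal or temporary) → not eligible.
Health Savings Account — status intern ✓ (not excluded); service 1816 days ≥ 2 months (≈60 days) ✓; rating 3 ≥ 2 ✓ → eligible.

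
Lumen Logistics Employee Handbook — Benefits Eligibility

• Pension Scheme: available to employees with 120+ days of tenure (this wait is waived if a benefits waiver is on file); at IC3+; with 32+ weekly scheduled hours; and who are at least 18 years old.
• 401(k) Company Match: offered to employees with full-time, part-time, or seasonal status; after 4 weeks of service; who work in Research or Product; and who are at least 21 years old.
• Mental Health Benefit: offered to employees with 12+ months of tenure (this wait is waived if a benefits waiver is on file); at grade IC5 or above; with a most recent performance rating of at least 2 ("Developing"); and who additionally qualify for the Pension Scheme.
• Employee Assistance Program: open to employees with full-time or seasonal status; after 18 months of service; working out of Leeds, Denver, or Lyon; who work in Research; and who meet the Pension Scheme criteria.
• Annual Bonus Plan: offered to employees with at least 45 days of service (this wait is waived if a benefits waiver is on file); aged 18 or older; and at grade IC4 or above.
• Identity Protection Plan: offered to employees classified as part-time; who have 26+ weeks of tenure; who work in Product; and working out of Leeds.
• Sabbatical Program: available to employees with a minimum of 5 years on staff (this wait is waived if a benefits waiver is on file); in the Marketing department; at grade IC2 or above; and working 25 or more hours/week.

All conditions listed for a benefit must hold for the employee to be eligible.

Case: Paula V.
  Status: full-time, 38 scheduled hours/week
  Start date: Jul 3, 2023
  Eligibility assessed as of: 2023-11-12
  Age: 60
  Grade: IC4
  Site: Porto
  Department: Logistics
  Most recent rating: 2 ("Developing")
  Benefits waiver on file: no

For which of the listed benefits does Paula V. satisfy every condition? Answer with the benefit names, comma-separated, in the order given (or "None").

Service from Jul 3, 2023 to 2023-11-12: 132 days.
Pension Scheme — no waiver, service 132 days ≥ 120 days ✓; grade IC4 ≥ IC3 ✓; 38 hrs/wk ≥ 32 ✓; age 60 ≥ 18 ✓ → eligible.
401(k) Company Match — status full-time ✓; service 132 days ≥ 4 weeks (≈28 days) ✓; dept Logistics ✗ → not eligible.
Mental Health Benefit — no waiver, service 132 days < 12 months (≈360 days) ✗ → not eligible.
Employee Assistance Program — status full-time ✓; service 132 days < 18 months (≈540 days) ✗ → not eligible.
Annual Bonus Plan — no waiver, service 132 days ≥ 45 days ✓; age 60 ≥ 18 ✓; grade IC4 ≥ IC4 ✓ → eligible.
Identity Protection Plan — status full-time ✗ (requires part-time) → not eligible.
Sabbatical Program — no waiver, service 132 days < 5 years (≈1825 days) ✗ → not eligible.

Pension Scheme, Annual Bonus Plan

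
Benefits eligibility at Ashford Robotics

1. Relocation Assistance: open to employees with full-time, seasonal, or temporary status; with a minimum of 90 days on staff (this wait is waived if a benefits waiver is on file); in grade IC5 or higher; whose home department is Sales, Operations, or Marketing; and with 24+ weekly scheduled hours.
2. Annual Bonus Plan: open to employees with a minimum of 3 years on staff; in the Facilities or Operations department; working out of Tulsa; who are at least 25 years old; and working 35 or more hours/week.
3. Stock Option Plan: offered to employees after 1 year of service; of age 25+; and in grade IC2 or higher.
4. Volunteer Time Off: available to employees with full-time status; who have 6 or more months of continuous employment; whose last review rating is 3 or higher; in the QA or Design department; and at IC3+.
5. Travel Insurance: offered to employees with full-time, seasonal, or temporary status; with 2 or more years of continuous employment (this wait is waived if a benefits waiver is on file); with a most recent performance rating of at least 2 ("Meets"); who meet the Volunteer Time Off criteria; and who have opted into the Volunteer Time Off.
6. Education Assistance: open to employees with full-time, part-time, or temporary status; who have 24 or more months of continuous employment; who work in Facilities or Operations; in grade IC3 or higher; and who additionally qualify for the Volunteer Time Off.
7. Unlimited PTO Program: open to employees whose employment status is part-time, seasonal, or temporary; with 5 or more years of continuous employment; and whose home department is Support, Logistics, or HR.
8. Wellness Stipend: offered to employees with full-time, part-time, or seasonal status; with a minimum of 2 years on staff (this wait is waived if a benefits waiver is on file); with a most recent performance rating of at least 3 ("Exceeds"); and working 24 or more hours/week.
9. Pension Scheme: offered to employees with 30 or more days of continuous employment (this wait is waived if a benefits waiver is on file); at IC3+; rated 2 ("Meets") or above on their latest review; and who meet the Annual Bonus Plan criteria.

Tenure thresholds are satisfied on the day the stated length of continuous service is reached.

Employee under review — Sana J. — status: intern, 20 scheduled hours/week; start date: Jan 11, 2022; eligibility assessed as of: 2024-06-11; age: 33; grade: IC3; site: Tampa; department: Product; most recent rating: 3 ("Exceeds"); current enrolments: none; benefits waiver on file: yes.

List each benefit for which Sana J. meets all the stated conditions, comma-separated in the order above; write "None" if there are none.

Service from Jan 11, 2022 to 2024-06-11: 882 days.
Relocation Assistance — status intern ✗ (requires full-time, seasonal, or temporary) → not eligible.
Annual Bonus Plan — service 882 days < 3 years (≈1095 days) ✗ → not eligible.
Stock Option Plan — service 882 days ≥ 1 year (≈365 days) ✓; age 33 ≥ 25 ✓; grade IC3 ≥ IC2 ✓ → eligible.
Volunteer Time Off — status intern ✗ (requires full-time) → not eligible.
Travel Insurance — status intern ✗ (requires full-time, seasonal, or temporary) → not eligible.
Education Assistance — status intern ✗ (requires full-time, part-time, or temporary) → not eligible.
Unlimited PTO Program — status intern ✗ (requires part-time, seasonal, or temporary) → not eligible.
Wellness Stipend — status intern ✗ (requires full-time, part-time, or seasonal) → not eligible.
Pension Scheme — benefits waiver on file ✓; grade IC3 ≥ IC3 ✓; rating 3 ≥ 2 ✓; not eligible for Annual Bonus Plan ✗ → not eligible.

Stock Option Plan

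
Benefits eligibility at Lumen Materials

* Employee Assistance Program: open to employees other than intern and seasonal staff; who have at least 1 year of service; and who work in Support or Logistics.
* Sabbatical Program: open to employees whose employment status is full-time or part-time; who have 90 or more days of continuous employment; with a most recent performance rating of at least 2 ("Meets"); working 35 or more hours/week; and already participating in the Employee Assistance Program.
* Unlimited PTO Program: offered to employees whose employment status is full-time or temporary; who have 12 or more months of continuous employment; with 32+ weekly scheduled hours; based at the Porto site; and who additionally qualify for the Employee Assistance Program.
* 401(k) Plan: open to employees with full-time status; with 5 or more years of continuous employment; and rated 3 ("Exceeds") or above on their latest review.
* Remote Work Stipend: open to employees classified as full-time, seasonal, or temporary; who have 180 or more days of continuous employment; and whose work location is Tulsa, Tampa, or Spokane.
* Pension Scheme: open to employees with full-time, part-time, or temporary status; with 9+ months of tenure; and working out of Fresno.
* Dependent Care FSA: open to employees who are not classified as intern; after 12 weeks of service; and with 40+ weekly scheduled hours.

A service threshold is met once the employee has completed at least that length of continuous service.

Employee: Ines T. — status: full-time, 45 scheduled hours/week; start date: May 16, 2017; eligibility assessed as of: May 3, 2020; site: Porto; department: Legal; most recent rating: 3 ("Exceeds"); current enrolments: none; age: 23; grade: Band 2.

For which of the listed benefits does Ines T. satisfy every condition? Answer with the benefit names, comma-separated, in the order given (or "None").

Service from May 16, 2017 to May 3, 2020: 1083 days.
Employee Assistance Program — status full-time ✓ (not excluded); service 1083 days ≥ 1 year (≈365 days) ✓; dept Legal ✗ → not eligible.
Sabbatical Program — status full-time ✓; service 1083 days ≥ 90 days ✓; rating 3 ≥ 2 ✓; 45 hrs/wk ≥ 35 ✓; not enrolled in Employee Assistance Program ✗ → not eligible.
Unlimited PTO Program — status full-time ✓; service 1083 days ≥ 12 months (≈360 days) ✓; 45 hrs/wk ≥ 32 ✓; site Porto ✓; not eligible for Employee Assistance Program ✗ → not eligible.
401(k) Plan — status full-time ✓; service 1083 days < 5 years (≈1825 days) ✗ → not eligible.
Remote Work Stipend — status full-time ✓; service 1083 days ≥ 180 days ✓; site Porto ✗ (not Tulsa, Tampa, or Spokane) → not eligible.
Pension Scheme — status full-time ✓; service 1083 days ≥ 9 months (≈270 days) ✓; site Porto ✗ (not Fresno) → not eligible.
Dependent Care FSA — status full-time ✓ (not excluded); service 1083 days ≥ 12 weeks (≈84 days) ✓; 45 hrs/wk ≥ 40 ✓ → eligible.

Dependent Care FSA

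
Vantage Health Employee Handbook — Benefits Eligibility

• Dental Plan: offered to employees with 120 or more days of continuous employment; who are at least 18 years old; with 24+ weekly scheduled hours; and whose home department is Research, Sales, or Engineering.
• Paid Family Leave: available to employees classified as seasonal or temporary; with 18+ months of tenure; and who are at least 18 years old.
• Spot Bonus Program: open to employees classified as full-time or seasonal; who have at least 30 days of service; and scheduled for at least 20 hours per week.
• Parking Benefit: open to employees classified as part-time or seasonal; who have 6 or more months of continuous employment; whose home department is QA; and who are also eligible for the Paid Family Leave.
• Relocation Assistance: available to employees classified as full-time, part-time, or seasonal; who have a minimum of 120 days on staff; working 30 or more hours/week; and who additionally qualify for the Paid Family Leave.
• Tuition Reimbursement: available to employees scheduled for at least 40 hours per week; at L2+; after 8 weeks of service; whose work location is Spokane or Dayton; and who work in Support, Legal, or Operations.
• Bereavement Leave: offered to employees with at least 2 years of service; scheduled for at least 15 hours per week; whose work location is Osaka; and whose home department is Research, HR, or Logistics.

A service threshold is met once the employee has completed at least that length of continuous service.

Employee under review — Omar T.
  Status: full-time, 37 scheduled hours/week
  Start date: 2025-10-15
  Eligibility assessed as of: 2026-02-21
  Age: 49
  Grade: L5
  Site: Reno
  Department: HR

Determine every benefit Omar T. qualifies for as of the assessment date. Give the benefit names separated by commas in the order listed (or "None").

Spot Bonus Program

Service from 2025-10-15 to 2026-02-21: 129 days.
Dental Plan — service 129 days ≥ 120 days ✓; age 49 ≥ 18 ✓; 37 hrs/wk ≥ 24 ✓; dept HR ✗ → not eligible.
Paid Family Leave — status full-time ✗ (requires seasonal or temporary) → not eligible.
Spot Bonus Program — status full-time ✓; service 129 days ≥ 30 days ✓; 37 hrs/wk ≥ 20 ✓ → eligible.
Parking Benefit — status full-time ✗ (requires part-time or seasonal) → not eligible.
Relocation Assistance — status full-time ✓; service 129 days ≥ 120 days ✓; 37 hrs/wk ≥ 30 ✓; not eligible for Paid Family Leave ✗ → not eligible.
Tuition Reimbursement — 37 hrs/wk < 40 ✗ → not eligible.
Bereavement Leave — service 129 days < 2 years (≈730 days) ✗ → not eligible.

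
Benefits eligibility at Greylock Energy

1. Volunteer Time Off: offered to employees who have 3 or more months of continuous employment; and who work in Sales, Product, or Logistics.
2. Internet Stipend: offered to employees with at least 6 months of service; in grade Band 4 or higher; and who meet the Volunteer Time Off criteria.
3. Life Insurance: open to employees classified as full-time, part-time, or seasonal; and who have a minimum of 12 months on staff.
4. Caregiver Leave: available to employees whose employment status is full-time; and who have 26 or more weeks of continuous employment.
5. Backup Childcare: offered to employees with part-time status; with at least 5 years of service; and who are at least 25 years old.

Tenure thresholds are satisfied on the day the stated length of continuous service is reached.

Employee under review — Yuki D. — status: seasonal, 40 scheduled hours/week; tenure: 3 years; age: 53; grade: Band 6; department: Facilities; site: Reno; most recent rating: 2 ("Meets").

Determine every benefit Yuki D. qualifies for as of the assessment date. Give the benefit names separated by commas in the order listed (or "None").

Volunteer Time Off — service 3 years ≥ 3 months (≈90 days) ✓; dept Facilities ✗ → not eligible.
Internet Stipend — service 3 years ≥ 6 months (≈180 days) ✓; grade Band 6 ≥ Band 4 ✓; not eligible for Volunteer Time Off ✗ → not eligible.
Life Insurance — status seasonal ✓; service 3 years ≥ 12 months (≈360 days) ✓ → eligible.
Caregiver Leave — status seasonal ✗ (requires full-time) → not eligible.
Backup Childcare — status seasonal ✗ (requires part-time) → not eligible.

Life Insurance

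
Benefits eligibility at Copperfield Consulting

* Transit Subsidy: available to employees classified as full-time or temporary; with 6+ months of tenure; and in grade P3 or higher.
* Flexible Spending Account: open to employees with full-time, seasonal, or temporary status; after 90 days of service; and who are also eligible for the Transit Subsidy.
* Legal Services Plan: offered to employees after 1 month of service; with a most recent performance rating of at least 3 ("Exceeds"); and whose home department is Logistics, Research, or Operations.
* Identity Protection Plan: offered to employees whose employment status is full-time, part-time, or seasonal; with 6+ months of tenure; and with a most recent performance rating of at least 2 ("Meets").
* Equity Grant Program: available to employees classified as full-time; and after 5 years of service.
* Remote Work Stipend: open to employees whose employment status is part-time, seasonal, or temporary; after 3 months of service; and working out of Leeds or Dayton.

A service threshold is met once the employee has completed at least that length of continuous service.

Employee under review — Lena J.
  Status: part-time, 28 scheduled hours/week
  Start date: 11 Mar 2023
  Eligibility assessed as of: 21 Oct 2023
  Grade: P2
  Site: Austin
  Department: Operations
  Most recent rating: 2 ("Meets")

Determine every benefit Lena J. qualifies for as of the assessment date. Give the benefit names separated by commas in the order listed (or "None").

Identity Protection Plan

Service from 11 Mar 2023 to 21 Oct 2023: 224 days.
Transit Subsidy — status part-time ✗ (requires full-time or temporary) → not eligible.
Flexible Spending Account — status part-time ✗ (requires full-time, seasonal, or temporary) → not eligible.
Legal Services Plan — service 224 days ≥ 1 month (≈30 days) ✓; rating 2 < 3 ✗ → not eligible.
Identity Protection Plan — status part-time ✓; service 224 days ≥ 6 months (≈180 days) ✓; rating 2 ≥ 2 ✓ → eligible.
Equity Grant Program — status part-time ✗ (requires full-time) → not eligible.
Remote Work Stipend — status part-time ✓; service 224 days ≥ 3 months (≈90 days) ✓; site Austin ✗ (not Leeds or Dayton) → not eligible.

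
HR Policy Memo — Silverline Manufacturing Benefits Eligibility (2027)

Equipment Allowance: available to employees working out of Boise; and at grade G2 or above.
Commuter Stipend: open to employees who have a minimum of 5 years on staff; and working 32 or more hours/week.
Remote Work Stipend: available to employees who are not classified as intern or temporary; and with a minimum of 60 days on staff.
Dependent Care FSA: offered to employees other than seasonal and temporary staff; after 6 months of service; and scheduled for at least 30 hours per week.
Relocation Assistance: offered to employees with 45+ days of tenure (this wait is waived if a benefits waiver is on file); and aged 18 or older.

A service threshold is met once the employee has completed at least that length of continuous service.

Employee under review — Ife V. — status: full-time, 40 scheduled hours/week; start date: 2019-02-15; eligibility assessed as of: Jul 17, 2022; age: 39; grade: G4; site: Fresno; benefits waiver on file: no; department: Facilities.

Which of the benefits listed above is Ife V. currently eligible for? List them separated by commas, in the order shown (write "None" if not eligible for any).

Service from 2019-02-15 to Jul 17, 2022: 1248 days.
Equipment Allowance — site Fresno ✗ (not Boise) → not eligible.
Commuter Stipend — service 1248 days < 5 years (≈1825 days) ✗ → not eligible.
Remote Work Stipend — status full-time ✓ (not excluded); service 1248 days ≥ 60 days ✓ → eligible.
Dependent Care FSA — status full-time ✓ (not excluded); service 1248 days ≥ 6 months (≈180 days) ✓; 40 hrs/wk ≥ 30 ✓ → eligible.
Relocation Assistance — no waiver, service 1248 days ≥ 45 days ✓; age 39 ≥ 18 ✓ → eligible.

Remote Work Stipend, Dependent Care FSA, Relocation Assistance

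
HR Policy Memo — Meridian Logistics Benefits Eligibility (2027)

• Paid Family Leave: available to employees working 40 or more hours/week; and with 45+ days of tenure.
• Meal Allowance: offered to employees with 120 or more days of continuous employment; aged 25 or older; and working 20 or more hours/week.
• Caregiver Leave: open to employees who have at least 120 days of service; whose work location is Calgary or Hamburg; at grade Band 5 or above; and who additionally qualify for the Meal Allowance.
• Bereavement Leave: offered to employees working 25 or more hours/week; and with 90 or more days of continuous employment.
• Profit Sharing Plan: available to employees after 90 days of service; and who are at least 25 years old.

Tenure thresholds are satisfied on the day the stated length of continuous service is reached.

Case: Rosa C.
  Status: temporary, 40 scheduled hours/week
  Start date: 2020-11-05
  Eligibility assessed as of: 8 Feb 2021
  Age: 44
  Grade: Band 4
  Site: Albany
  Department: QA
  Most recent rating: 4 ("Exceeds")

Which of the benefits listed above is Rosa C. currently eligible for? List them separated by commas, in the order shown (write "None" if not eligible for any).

Service from 2020-11-05 to 8 Feb 2021: 95 days.
Paid Family Leave — 40 hrs/wk ≥ 40 ✓; service 95 days ≥ 45 days ✓ → eligible.
Meal Allowance — service 95 days < 120 days ✗ → not eligible.
Caregiver Leave — service 95 days < 120 days ✗ → not eligible.
Bereavement Leave — 40 hrs/wk ≥ 25 ✓; service 95 days ≥ 90 days ✓ → eligible.
Profit Sharing Plan — service 95 days ≥ 90 days ✓; age 44 ≥ 25 ✓ → eligible.

Paid Family Leave, Bereavement Leave, Profit Sharing Plan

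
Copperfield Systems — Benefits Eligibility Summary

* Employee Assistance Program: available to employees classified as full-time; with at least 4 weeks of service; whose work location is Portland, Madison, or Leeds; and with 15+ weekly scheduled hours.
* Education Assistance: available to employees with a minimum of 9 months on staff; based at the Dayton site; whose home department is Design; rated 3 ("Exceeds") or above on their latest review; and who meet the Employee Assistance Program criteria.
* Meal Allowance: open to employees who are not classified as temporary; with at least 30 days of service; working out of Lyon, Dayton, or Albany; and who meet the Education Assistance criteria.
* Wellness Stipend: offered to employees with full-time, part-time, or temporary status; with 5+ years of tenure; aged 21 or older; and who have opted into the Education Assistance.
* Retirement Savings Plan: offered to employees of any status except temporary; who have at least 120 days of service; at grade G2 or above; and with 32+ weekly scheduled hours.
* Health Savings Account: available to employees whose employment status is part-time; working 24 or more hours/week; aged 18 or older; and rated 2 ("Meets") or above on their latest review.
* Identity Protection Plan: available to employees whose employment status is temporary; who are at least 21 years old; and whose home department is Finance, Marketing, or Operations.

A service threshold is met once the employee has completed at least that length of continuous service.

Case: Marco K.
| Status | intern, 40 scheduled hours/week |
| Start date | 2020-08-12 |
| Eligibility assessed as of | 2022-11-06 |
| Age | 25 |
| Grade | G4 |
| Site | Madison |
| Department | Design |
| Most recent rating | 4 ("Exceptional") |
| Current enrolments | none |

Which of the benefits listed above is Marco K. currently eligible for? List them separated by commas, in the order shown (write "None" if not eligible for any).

Retirement Savings Plan

Service from 2020-08-12 to 2022-11-06: 816 days.
Employee Assistance Program — status intern ✗ (requires full-time) → not eligible.
Education Assistance — service 816 days ≥ 9 months (≈270 days) ✓; site Madison ✗ (not Dayton) → not eligible.
Meal Allowance — status intern ✓ (not excluded); service 816 days ≥ 30 days ✓; site Madison ✗ (not Lyon, Dayton, or Albany) → not eligible.
Wellness Stipend — status intern ✗ (requires full-time, part-time, or temporary) → not eligible.
Retirement Savings Plan — status intern ✓ (not excluded); service 816 days ≥ 120 days ✓; grade G4 ≥ G2 ✓; 40 hrs/wk ≥ 32 ✓ → eligible.
Health Savings Account — status intern ✗ (requires part-time) → not eligible.
Identity Protection Plan — status intern ✗ (requires temporary) → not eligible.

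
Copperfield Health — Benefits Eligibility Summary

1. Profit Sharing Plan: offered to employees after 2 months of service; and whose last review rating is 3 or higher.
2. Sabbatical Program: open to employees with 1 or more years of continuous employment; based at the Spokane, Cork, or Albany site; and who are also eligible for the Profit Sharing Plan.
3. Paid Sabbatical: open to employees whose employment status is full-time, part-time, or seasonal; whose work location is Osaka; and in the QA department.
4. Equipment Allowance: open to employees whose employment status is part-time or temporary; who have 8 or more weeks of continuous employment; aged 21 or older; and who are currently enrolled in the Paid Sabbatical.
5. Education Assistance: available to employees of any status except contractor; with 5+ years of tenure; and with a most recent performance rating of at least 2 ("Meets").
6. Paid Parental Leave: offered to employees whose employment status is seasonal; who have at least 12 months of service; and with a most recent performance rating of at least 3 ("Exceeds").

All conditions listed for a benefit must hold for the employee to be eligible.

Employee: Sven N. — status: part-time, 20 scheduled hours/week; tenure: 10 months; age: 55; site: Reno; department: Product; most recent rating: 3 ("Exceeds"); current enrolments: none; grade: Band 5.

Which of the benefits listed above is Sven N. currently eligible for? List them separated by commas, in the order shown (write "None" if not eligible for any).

Profit Sharing Plan — service 10 months ≥ 2 months ✓; rating 3 ≥ 3 ✓ → eligible.
Sabbatical Program — service 10 months < 1 year (≈365 days) ✗ → not eligible.
Paid Sabbatical — status part-time ✓; site Reno ✗ (not Osaka) → not eligible.
Equipment Allowance — status part-time ✓; service 10 months ≥ 8 weeks (≈56 days) ✓; age 55 ≥ 21 ✓; not enrolled in Paid Sabbatical ✗ → not eligible.
Education Assistance — status part-time ✓ (not excluded); service 10 months < 5 years (≈1825 days) ✗ → not eligible.
Paid Parental Leave — status part-time ✗ (requires seasonal) → not eligible.

Profit Sharing Plan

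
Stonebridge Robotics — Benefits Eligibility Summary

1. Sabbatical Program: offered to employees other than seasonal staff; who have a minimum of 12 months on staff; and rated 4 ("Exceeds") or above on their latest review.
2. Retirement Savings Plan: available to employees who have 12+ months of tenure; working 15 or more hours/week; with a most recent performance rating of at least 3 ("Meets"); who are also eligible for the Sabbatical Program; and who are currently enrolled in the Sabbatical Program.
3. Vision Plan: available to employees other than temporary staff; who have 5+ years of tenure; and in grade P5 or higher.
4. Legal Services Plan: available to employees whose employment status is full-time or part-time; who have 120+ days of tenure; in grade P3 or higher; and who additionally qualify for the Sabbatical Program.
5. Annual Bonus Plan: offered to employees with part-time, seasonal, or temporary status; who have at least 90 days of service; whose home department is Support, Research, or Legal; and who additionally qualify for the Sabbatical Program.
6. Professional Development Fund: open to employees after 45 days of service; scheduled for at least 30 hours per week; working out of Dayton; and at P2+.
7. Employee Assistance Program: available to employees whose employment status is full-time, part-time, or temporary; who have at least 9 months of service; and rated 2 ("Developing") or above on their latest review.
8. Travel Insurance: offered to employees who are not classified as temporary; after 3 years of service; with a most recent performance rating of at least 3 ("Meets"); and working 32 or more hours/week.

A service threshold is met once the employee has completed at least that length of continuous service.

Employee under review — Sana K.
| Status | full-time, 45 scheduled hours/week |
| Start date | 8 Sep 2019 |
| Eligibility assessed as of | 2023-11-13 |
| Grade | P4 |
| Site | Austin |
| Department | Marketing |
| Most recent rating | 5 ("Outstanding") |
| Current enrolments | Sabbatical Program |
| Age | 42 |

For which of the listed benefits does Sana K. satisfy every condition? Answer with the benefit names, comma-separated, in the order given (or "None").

Sabbatical Program, Retirement Savings Plan, Legal Services Plan, Employee Assistance Program, Travel Insurance

Service from 8 Sep 2019 to 2023-11-13: 1527 days.
Sabbatical Program — status full-time ✓ (not excluded); service 1527 days ≥ 12 months (≈360 days) ✓; rating 5 ≥ 4 ✓ → eligible.
Retirement Savings Plan — service 1527 days ≥ 12 months (≈360 days) ✓; 45 hrs/wk ≥ 15 ✓; rating 5 ≥ 3 ✓; eligible for Sabbatical Program ✓; enrolled in Sabbatical Program ✓ → eligible.
Vision Plan — status full-time ✓ (not excluded); service 1527 days < 5 years (≈1825 days) ✗ → not eligible.
Legal Services Plan — status full-time ✓; service 1527 days ≥ 120 days ✓; grade P4 ≥ P3 ✓; eligible for Sabbatical Program ✓ → eligible.
Annual Bonus Plan — status full-time ✗ (requires part-time, seasonal, or temporary) → not eligible.
Professional Development Fund — service 1527 days ≥ 45 days ✓; 45 hrs/wk ≥ 30 ✓; site Austin ✗ (not Dayton) → not eligible.
Employee Assistance Program — status full-time ✓; service 1527 days ≥ 9 months (≈270 days) ✓; rating 5 ≥ 2 ✓ → eligible.
Travel Insurance — status full-time ✓ (not excluded); service 1527 days ≥ 3 years (≈1095 days) ✓; rating 5 ≥ 3 ✓; 45 hrs/wk ≥ 32 ✓ → eligible.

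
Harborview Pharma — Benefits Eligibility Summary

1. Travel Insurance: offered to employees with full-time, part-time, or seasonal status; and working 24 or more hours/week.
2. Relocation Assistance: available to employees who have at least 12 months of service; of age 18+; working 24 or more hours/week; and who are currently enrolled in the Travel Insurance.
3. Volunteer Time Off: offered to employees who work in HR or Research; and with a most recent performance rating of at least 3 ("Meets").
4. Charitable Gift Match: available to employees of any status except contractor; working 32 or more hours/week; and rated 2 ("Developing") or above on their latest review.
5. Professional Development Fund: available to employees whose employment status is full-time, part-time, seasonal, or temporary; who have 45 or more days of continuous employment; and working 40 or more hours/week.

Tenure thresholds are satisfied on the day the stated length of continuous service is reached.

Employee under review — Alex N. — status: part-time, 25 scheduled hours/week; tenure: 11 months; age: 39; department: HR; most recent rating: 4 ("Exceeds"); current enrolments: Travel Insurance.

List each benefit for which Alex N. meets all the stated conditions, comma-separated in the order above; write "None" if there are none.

Travel Insurance, Volunteer Time Off

Travel Insurance — status part-time ✓; 25 hrs/wk ≥ 24 ✓ → eligible.
Relocation Assistance — service 11 months < 12 months ✗ → not eligible.
Volunteer Time Off — dept HR ✓; rating 4 ≥ 3 ✓ → eligible.
Charitable Gift Match — status part-time ✓ (not excluded); 25 hrs/wk < 32 ✗ → not eligible.
Professional Development Fund — status part-time ✓; service 11 months ≥ 45 days ✓; 25 hrs/wk < 40 ✗ → not eligible.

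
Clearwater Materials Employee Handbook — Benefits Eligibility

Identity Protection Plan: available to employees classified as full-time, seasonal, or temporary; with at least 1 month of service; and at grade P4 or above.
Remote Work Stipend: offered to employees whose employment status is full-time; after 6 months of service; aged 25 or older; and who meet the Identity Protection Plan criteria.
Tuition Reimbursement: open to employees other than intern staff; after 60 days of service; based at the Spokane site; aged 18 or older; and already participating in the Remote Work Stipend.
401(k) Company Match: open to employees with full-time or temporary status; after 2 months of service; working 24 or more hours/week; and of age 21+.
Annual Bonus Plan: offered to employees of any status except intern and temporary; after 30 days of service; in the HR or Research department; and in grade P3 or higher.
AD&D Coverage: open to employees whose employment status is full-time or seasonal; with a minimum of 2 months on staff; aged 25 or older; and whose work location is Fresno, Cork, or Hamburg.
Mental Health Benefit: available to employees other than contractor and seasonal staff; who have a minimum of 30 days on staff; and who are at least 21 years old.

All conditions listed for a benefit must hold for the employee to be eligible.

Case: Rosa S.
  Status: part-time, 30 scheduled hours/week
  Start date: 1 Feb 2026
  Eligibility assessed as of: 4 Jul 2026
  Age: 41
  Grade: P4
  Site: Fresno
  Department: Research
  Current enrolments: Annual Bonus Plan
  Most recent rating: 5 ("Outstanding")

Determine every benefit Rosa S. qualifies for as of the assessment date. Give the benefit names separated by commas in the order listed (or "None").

Service from 1 Feb 2026 to 4 Jul 2026: 153 days.
Identity Protection Plan — status part-time ✗ (requires full-time, seasonal, or temporary) → not eligible.
Remote Work Stipend — status part-time ✗ (requires full-time) → not eligible.
Tuition Reimbursement — status part-time ✓ (not excluded); service 153 days ≥ 60 days ✓; site Fresno ✗ (not Spokane) → not eligible.
401(k) Company Match — status part-time ✗ (requires full-time or temporary) → not eligible.
Annual Bonus Plan — status part-time ✓ (not excluded); service 153 days ≥ 30 days ✓; dept Research ✓; grade P4 ≥ P3 ✓ → eligible.
AD&D Coverage — status part-time ✗ (requires full-time or seasonal) → not eligible.
Mental Health Benefit — status part-time ✓ (not excluded); service 153 days ≥ 30 days ✓; age 41 ≥ 21 ✓ → eligible.

Annual Bonus Plan, Mental Health Benefit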